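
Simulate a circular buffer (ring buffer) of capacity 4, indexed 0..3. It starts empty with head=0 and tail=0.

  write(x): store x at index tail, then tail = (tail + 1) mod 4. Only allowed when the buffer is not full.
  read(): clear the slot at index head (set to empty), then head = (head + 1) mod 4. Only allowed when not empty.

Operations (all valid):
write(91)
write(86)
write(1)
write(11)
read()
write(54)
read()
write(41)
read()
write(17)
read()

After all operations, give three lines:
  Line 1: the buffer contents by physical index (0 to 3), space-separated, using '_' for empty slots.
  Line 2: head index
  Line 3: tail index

Answer: 54 41 17 _
0
3

Derivation:
write(91): buf=[91 _ _ _], head=0, tail=1, size=1
write(86): buf=[91 86 _ _], head=0, tail=2, size=2
write(1): buf=[91 86 1 _], head=0, tail=3, size=3
write(11): buf=[91 86 1 11], head=0, tail=0, size=4
read(): buf=[_ 86 1 11], head=1, tail=0, size=3
write(54): buf=[54 86 1 11], head=1, tail=1, size=4
read(): buf=[54 _ 1 11], head=2, tail=1, size=3
write(41): buf=[54 41 1 11], head=2, tail=2, size=4
read(): buf=[54 41 _ 11], head=3, tail=2, size=3
write(17): buf=[54 41 17 11], head=3, tail=3, size=4
read(): buf=[54 41 17 _], head=0, tail=3, size=3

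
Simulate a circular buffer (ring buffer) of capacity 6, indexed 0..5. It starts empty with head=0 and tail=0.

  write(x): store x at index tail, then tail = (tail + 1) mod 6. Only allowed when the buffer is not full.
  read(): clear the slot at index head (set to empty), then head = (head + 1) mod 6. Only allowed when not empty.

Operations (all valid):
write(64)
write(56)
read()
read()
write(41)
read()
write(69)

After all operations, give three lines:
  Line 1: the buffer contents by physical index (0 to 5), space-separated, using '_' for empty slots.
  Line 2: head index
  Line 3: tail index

write(64): buf=[64 _ _ _ _ _], head=0, tail=1, size=1
write(56): buf=[64 56 _ _ _ _], head=0, tail=2, size=2
read(): buf=[_ 56 _ _ _ _], head=1, tail=2, size=1
read(): buf=[_ _ _ _ _ _], head=2, tail=2, size=0
write(41): buf=[_ _ 41 _ _ _], head=2, tail=3, size=1
read(): buf=[_ _ _ _ _ _], head=3, tail=3, size=0
write(69): buf=[_ _ _ 69 _ _], head=3, tail=4, size=1

Answer: _ _ _ 69 _ _
3
4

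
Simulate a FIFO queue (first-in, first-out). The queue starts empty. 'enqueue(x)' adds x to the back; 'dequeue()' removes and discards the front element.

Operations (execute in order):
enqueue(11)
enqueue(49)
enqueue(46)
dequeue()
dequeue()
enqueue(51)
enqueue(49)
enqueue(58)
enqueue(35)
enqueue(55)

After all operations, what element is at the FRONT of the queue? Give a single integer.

Answer: 46

Derivation:
enqueue(11): queue = [11]
enqueue(49): queue = [11, 49]
enqueue(46): queue = [11, 49, 46]
dequeue(): queue = [49, 46]
dequeue(): queue = [46]
enqueue(51): queue = [46, 51]
enqueue(49): queue = [46, 51, 49]
enqueue(58): queue = [46, 51, 49, 58]
enqueue(35): queue = [46, 51, 49, 58, 35]
enqueue(55): queue = [46, 51, 49, 58, 35, 55]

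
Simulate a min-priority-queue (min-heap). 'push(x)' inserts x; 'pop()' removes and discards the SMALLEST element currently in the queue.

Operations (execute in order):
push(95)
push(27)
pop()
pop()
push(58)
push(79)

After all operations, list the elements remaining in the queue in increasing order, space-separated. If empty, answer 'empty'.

push(95): heap contents = [95]
push(27): heap contents = [27, 95]
pop() → 27: heap contents = [95]
pop() → 95: heap contents = []
push(58): heap contents = [58]
push(79): heap contents = [58, 79]

Answer: 58 79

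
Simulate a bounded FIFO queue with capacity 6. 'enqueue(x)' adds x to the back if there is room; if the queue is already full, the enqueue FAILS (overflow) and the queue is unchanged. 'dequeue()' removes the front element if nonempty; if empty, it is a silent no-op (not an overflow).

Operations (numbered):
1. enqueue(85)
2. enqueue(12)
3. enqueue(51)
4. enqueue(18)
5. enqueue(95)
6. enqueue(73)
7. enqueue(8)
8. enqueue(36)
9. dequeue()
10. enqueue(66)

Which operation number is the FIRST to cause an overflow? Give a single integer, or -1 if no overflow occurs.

Answer: 7

Derivation:
1. enqueue(85): size=1
2. enqueue(12): size=2
3. enqueue(51): size=3
4. enqueue(18): size=4
5. enqueue(95): size=5
6. enqueue(73): size=6
7. enqueue(8): size=6=cap → OVERFLOW (fail)
8. enqueue(36): size=6=cap → OVERFLOW (fail)
9. dequeue(): size=5
10. enqueue(66): size=6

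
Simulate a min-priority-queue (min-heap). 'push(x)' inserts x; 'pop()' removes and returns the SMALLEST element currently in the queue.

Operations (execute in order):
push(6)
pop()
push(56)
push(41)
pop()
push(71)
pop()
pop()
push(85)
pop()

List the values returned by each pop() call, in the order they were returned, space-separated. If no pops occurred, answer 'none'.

Answer: 6 41 56 71 85

Derivation:
push(6): heap contents = [6]
pop() → 6: heap contents = []
push(56): heap contents = [56]
push(41): heap contents = [41, 56]
pop() → 41: heap contents = [56]
push(71): heap contents = [56, 71]
pop() → 56: heap contents = [71]
pop() → 71: heap contents = []
push(85): heap contents = [85]
pop() → 85: heap contents = []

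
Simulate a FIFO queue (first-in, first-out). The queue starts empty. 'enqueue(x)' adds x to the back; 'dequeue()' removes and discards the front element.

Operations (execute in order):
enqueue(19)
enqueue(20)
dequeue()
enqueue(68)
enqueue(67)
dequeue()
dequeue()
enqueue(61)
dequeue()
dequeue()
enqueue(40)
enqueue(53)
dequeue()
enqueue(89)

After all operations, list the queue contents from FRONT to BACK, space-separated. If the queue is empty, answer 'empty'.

Answer: 53 89

Derivation:
enqueue(19): [19]
enqueue(20): [19, 20]
dequeue(): [20]
enqueue(68): [20, 68]
enqueue(67): [20, 68, 67]
dequeue(): [68, 67]
dequeue(): [67]
enqueue(61): [67, 61]
dequeue(): [61]
dequeue(): []
enqueue(40): [40]
enqueue(53): [40, 53]
dequeue(): [53]
enqueue(89): [53, 89]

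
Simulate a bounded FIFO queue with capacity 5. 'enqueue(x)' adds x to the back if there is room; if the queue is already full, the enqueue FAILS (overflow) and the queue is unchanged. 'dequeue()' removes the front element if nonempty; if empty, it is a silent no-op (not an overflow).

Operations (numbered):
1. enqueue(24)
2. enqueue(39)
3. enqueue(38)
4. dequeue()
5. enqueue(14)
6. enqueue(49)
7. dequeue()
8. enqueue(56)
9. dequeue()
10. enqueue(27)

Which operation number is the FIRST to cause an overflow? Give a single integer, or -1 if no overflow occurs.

1. enqueue(24): size=1
2. enqueue(39): size=2
3. enqueue(38): size=3
4. dequeue(): size=2
5. enqueue(14): size=3
6. enqueue(49): size=4
7. dequeue(): size=3
8. enqueue(56): size=4
9. dequeue(): size=3
10. enqueue(27): size=4

Answer: -1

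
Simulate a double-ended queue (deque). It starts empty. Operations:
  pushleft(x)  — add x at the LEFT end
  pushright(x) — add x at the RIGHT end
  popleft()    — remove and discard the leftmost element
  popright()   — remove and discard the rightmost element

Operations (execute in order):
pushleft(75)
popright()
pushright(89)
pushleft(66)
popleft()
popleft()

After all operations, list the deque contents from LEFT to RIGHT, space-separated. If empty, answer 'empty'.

pushleft(75): [75]
popright(): []
pushright(89): [89]
pushleft(66): [66, 89]
popleft(): [89]
popleft(): []

Answer: empty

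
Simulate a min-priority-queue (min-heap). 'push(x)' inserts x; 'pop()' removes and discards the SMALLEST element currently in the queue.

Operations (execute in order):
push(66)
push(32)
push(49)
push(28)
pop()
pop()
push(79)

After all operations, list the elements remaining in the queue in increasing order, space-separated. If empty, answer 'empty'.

Answer: 49 66 79

Derivation:
push(66): heap contents = [66]
push(32): heap contents = [32, 66]
push(49): heap contents = [32, 49, 66]
push(28): heap contents = [28, 32, 49, 66]
pop() → 28: heap contents = [32, 49, 66]
pop() → 32: heap contents = [49, 66]
push(79): heap contents = [49, 66, 79]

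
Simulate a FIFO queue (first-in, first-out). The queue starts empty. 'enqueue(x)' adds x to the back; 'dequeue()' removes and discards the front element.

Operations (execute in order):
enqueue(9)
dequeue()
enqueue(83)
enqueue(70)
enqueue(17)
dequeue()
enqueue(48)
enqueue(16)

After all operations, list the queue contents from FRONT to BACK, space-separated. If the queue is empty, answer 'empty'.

enqueue(9): [9]
dequeue(): []
enqueue(83): [83]
enqueue(70): [83, 70]
enqueue(17): [83, 70, 17]
dequeue(): [70, 17]
enqueue(48): [70, 17, 48]
enqueue(16): [70, 17, 48, 16]

Answer: 70 17 48 16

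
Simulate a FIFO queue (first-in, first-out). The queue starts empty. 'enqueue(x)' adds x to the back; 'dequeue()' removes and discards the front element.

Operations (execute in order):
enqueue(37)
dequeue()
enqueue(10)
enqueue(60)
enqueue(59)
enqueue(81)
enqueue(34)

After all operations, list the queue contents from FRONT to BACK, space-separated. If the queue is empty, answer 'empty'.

Answer: 10 60 59 81 34

Derivation:
enqueue(37): [37]
dequeue(): []
enqueue(10): [10]
enqueue(60): [10, 60]
enqueue(59): [10, 60, 59]
enqueue(81): [10, 60, 59, 81]
enqueue(34): [10, 60, 59, 81, 34]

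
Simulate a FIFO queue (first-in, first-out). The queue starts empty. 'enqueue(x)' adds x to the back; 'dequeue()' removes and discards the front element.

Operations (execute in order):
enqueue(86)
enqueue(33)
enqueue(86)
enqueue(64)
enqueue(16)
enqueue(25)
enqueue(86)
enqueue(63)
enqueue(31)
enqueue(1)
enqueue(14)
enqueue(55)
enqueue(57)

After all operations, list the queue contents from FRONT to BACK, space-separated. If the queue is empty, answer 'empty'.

enqueue(86): [86]
enqueue(33): [86, 33]
enqueue(86): [86, 33, 86]
enqueue(64): [86, 33, 86, 64]
enqueue(16): [86, 33, 86, 64, 16]
enqueue(25): [86, 33, 86, 64, 16, 25]
enqueue(86): [86, 33, 86, 64, 16, 25, 86]
enqueue(63): [86, 33, 86, 64, 16, 25, 86, 63]
enqueue(31): [86, 33, 86, 64, 16, 25, 86, 63, 31]
enqueue(1): [86, 33, 86, 64, 16, 25, 86, 63, 31, 1]
enqueue(14): [86, 33, 86, 64, 16, 25, 86, 63, 31, 1, 14]
enqueue(55): [86, 33, 86, 64, 16, 25, 86, 63, 31, 1, 14, 55]
enqueue(57): [86, 33, 86, 64, 16, 25, 86, 63, 31, 1, 14, 55, 57]

Answer: 86 33 86 64 16 25 86 63 31 1 14 55 57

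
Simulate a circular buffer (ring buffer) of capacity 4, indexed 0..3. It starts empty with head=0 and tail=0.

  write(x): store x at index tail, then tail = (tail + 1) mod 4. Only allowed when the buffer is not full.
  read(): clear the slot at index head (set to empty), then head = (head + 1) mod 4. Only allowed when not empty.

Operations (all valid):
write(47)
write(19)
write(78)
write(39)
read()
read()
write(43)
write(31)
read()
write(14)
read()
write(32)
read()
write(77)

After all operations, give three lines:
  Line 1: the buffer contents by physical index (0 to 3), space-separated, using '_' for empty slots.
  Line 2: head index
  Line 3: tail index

write(47): buf=[47 _ _ _], head=0, tail=1, size=1
write(19): buf=[47 19 _ _], head=0, tail=2, size=2
write(78): buf=[47 19 78 _], head=0, tail=3, size=3
write(39): buf=[47 19 78 39], head=0, tail=0, size=4
read(): buf=[_ 19 78 39], head=1, tail=0, size=3
read(): buf=[_ _ 78 39], head=2, tail=0, size=2
write(43): buf=[43 _ 78 39], head=2, tail=1, size=3
write(31): buf=[43 31 78 39], head=2, tail=2, size=4
read(): buf=[43 31 _ 39], head=3, tail=2, size=3
write(14): buf=[43 31 14 39], head=3, tail=3, size=4
read(): buf=[43 31 14 _], head=0, tail=3, size=3
write(32): buf=[43 31 14 32], head=0, tail=0, size=4
read(): buf=[_ 31 14 32], head=1, tail=0, size=3
write(77): buf=[77 31 14 32], head=1, tail=1, size=4

Answer: 77 31 14 32
1
1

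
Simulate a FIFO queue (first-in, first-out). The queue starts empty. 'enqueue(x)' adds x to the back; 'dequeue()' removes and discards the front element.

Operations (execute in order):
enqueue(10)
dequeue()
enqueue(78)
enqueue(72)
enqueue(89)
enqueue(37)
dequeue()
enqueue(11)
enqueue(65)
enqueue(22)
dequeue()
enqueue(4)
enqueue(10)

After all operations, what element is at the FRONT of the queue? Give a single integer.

enqueue(10): queue = [10]
dequeue(): queue = []
enqueue(78): queue = [78]
enqueue(72): queue = [78, 72]
enqueue(89): queue = [78, 72, 89]
enqueue(37): queue = [78, 72, 89, 37]
dequeue(): queue = [72, 89, 37]
enqueue(11): queue = [72, 89, 37, 11]
enqueue(65): queue = [72, 89, 37, 11, 65]
enqueue(22): queue = [72, 89, 37, 11, 65, 22]
dequeue(): queue = [89, 37, 11, 65, 22]
enqueue(4): queue = [89, 37, 11, 65, 22, 4]
enqueue(10): queue = [89, 37, 11, 65, 22, 4, 10]

Answer: 89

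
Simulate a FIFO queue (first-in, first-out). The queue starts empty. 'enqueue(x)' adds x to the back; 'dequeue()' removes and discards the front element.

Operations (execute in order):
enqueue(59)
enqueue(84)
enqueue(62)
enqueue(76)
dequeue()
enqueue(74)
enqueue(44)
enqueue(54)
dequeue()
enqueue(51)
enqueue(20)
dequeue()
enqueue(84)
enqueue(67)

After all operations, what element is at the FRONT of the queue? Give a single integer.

enqueue(59): queue = [59]
enqueue(84): queue = [59, 84]
enqueue(62): queue = [59, 84, 62]
enqueue(76): queue = [59, 84, 62, 76]
dequeue(): queue = [84, 62, 76]
enqueue(74): queue = [84, 62, 76, 74]
enqueue(44): queue = [84, 62, 76, 74, 44]
enqueue(54): queue = [84, 62, 76, 74, 44, 54]
dequeue(): queue = [62, 76, 74, 44, 54]
enqueue(51): queue = [62, 76, 74, 44, 54, 51]
enqueue(20): queue = [62, 76, 74, 44, 54, 51, 20]
dequeue(): queue = [76, 74, 44, 54, 51, 20]
enqueue(84): queue = [76, 74, 44, 54, 51, 20, 84]
enqueue(67): queue = [76, 74, 44, 54, 51, 20, 84, 67]

Answer: 76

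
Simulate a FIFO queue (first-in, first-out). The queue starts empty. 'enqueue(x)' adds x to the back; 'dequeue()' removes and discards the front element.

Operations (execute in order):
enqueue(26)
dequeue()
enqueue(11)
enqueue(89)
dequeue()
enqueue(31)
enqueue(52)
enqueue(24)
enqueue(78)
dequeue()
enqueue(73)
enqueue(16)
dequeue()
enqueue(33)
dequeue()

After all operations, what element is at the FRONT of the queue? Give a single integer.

Answer: 24

Derivation:
enqueue(26): queue = [26]
dequeue(): queue = []
enqueue(11): queue = [11]
enqueue(89): queue = [11, 89]
dequeue(): queue = [89]
enqueue(31): queue = [89, 31]
enqueue(52): queue = [89, 31, 52]
enqueue(24): queue = [89, 31, 52, 24]
enqueue(78): queue = [89, 31, 52, 24, 78]
dequeue(): queue = [31, 52, 24, 78]
enqueue(73): queue = [31, 52, 24, 78, 73]
enqueue(16): queue = [31, 52, 24, 78, 73, 16]
dequeue(): queue = [52, 24, 78, 73, 16]
enqueue(33): queue = [52, 24, 78, 73, 16, 33]
dequeue(): queue = [24, 78, 73, 16, 33]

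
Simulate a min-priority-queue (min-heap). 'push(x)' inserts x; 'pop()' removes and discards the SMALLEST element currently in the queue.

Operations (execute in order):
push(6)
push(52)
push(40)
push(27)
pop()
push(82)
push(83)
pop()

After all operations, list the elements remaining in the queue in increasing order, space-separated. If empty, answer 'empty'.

Answer: 40 52 82 83

Derivation:
push(6): heap contents = [6]
push(52): heap contents = [6, 52]
push(40): heap contents = [6, 40, 52]
push(27): heap contents = [6, 27, 40, 52]
pop() → 6: heap contents = [27, 40, 52]
push(82): heap contents = [27, 40, 52, 82]
push(83): heap contents = [27, 40, 52, 82, 83]
pop() → 27: heap contents = [40, 52, 82, 83]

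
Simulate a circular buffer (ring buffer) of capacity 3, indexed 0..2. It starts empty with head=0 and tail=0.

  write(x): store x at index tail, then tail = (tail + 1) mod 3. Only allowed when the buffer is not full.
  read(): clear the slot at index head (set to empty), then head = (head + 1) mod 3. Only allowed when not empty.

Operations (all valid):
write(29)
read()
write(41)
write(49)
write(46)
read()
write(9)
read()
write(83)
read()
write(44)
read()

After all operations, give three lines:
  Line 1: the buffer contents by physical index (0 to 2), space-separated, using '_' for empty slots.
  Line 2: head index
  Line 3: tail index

Answer: 44 _ 83
2
1

Derivation:
write(29): buf=[29 _ _], head=0, tail=1, size=1
read(): buf=[_ _ _], head=1, tail=1, size=0
write(41): buf=[_ 41 _], head=1, tail=2, size=1
write(49): buf=[_ 41 49], head=1, tail=0, size=2
write(46): buf=[46 41 49], head=1, tail=1, size=3
read(): buf=[46 _ 49], head=2, tail=1, size=2
write(9): buf=[46 9 49], head=2, tail=2, size=3
read(): buf=[46 9 _], head=0, tail=2, size=2
write(83): buf=[46 9 83], head=0, tail=0, size=3
read(): buf=[_ 9 83], head=1, tail=0, size=2
write(44): buf=[44 9 83], head=1, tail=1, size=3
read(): buf=[44 _ 83], head=2, tail=1, size=2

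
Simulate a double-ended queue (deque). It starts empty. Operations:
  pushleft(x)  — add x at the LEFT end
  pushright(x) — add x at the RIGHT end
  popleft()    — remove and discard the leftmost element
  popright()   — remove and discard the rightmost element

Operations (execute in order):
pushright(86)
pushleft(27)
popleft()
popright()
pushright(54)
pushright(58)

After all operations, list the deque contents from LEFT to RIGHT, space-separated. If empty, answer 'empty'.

pushright(86): [86]
pushleft(27): [27, 86]
popleft(): [86]
popright(): []
pushright(54): [54]
pushright(58): [54, 58]

Answer: 54 58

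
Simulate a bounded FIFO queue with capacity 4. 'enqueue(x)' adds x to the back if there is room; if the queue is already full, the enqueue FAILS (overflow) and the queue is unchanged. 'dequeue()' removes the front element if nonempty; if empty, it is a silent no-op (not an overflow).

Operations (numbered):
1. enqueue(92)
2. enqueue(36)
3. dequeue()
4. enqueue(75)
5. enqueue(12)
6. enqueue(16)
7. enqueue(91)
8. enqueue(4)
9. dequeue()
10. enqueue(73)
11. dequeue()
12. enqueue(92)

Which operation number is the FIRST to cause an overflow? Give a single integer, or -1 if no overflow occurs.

1. enqueue(92): size=1
2. enqueue(36): size=2
3. dequeue(): size=1
4. enqueue(75): size=2
5. enqueue(12): size=3
6. enqueue(16): size=4
7. enqueue(91): size=4=cap → OVERFLOW (fail)
8. enqueue(4): size=4=cap → OVERFLOW (fail)
9. dequeue(): size=3
10. enqueue(73): size=4
11. dequeue(): size=3
12. enqueue(92): size=4

Answer: 7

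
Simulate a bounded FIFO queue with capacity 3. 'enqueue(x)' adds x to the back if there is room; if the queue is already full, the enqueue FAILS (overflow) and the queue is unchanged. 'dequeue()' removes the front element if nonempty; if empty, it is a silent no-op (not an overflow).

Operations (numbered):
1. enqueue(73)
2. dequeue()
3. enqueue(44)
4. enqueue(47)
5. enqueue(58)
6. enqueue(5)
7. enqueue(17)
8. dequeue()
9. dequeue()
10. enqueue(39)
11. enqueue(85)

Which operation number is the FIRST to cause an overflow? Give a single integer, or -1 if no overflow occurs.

1. enqueue(73): size=1
2. dequeue(): size=0
3. enqueue(44): size=1
4. enqueue(47): size=2
5. enqueue(58): size=3
6. enqueue(5): size=3=cap → OVERFLOW (fail)
7. enqueue(17): size=3=cap → OVERFLOW (fail)
8. dequeue(): size=2
9. dequeue(): size=1
10. enqueue(39): size=2
11. enqueue(85): size=3

Answer: 6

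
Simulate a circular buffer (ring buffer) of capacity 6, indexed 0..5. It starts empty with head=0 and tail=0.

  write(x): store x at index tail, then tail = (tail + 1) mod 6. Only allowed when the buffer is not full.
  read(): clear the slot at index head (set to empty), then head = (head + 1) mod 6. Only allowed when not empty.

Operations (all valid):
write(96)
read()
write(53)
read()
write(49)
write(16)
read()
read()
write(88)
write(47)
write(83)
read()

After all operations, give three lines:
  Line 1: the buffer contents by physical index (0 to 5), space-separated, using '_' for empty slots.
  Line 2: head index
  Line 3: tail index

write(96): buf=[96 _ _ _ _ _], head=0, tail=1, size=1
read(): buf=[_ _ _ _ _ _], head=1, tail=1, size=0
write(53): buf=[_ 53 _ _ _ _], head=1, tail=2, size=1
read(): buf=[_ _ _ _ _ _], head=2, tail=2, size=0
write(49): buf=[_ _ 49 _ _ _], head=2, tail=3, size=1
write(16): buf=[_ _ 49 16 _ _], head=2, tail=4, size=2
read(): buf=[_ _ _ 16 _ _], head=3, tail=4, size=1
read(): buf=[_ _ _ _ _ _], head=4, tail=4, size=0
write(88): buf=[_ _ _ _ 88 _], head=4, tail=5, size=1
write(47): buf=[_ _ _ _ 88 47], head=4, tail=0, size=2
write(83): buf=[83 _ _ _ 88 47], head=4, tail=1, size=3
read(): buf=[83 _ _ _ _ 47], head=5, tail=1, size=2

Answer: 83 _ _ _ _ 47
5
1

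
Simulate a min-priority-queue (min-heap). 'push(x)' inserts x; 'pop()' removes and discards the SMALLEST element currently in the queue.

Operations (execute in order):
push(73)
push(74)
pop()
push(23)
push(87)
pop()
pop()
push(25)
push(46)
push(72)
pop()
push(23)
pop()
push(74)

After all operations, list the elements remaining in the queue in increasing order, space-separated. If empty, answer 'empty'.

Answer: 46 72 74 87

Derivation:
push(73): heap contents = [73]
push(74): heap contents = [73, 74]
pop() → 73: heap contents = [74]
push(23): heap contents = [23, 74]
push(87): heap contents = [23, 74, 87]
pop() → 23: heap contents = [74, 87]
pop() → 74: heap contents = [87]
push(25): heap contents = [25, 87]
push(46): heap contents = [25, 46, 87]
push(72): heap contents = [25, 46, 72, 87]
pop() → 25: heap contents = [46, 72, 87]
push(23): heap contents = [23, 46, 72, 87]
pop() → 23: heap contents = [46, 72, 87]
push(74): heap contents = [46, 72, 74, 87]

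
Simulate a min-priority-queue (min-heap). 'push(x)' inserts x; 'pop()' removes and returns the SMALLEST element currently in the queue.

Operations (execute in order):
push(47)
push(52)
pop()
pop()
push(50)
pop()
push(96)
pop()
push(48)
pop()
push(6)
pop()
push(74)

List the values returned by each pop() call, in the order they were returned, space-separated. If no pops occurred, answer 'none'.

push(47): heap contents = [47]
push(52): heap contents = [47, 52]
pop() → 47: heap contents = [52]
pop() → 52: heap contents = []
push(50): heap contents = [50]
pop() → 50: heap contents = []
push(96): heap contents = [96]
pop() → 96: heap contents = []
push(48): heap contents = [48]
pop() → 48: heap contents = []
push(6): heap contents = [6]
pop() → 6: heap contents = []
push(74): heap contents = [74]

Answer: 47 52 50 96 48 6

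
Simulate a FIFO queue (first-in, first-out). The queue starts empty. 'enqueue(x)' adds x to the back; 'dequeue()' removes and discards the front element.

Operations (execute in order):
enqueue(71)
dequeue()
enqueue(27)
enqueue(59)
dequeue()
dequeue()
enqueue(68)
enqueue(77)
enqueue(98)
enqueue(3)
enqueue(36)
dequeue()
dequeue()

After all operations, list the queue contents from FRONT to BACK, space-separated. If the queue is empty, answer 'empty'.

Answer: 98 3 36

Derivation:
enqueue(71): [71]
dequeue(): []
enqueue(27): [27]
enqueue(59): [27, 59]
dequeue(): [59]
dequeue(): []
enqueue(68): [68]
enqueue(77): [68, 77]
enqueue(98): [68, 77, 98]
enqueue(3): [68, 77, 98, 3]
enqueue(36): [68, 77, 98, 3, 36]
dequeue(): [77, 98, 3, 36]
dequeue(): [98, 3, 36]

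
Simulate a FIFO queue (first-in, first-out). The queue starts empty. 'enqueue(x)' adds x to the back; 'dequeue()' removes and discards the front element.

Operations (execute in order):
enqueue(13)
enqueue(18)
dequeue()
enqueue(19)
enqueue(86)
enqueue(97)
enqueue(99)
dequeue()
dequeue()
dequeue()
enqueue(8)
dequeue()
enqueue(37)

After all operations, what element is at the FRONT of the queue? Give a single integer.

enqueue(13): queue = [13]
enqueue(18): queue = [13, 18]
dequeue(): queue = [18]
enqueue(19): queue = [18, 19]
enqueue(86): queue = [18, 19, 86]
enqueue(97): queue = [18, 19, 86, 97]
enqueue(99): queue = [18, 19, 86, 97, 99]
dequeue(): queue = [19, 86, 97, 99]
dequeue(): queue = [86, 97, 99]
dequeue(): queue = [97, 99]
enqueue(8): queue = [97, 99, 8]
dequeue(): queue = [99, 8]
enqueue(37): queue = [99, 8, 37]

Answer: 99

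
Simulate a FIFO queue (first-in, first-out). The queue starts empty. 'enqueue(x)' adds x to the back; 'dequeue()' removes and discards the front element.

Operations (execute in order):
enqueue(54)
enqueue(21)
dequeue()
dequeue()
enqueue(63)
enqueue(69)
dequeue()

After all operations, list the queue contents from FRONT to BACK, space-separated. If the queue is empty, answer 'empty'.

enqueue(54): [54]
enqueue(21): [54, 21]
dequeue(): [21]
dequeue(): []
enqueue(63): [63]
enqueue(69): [63, 69]
dequeue(): [69]

Answer: 69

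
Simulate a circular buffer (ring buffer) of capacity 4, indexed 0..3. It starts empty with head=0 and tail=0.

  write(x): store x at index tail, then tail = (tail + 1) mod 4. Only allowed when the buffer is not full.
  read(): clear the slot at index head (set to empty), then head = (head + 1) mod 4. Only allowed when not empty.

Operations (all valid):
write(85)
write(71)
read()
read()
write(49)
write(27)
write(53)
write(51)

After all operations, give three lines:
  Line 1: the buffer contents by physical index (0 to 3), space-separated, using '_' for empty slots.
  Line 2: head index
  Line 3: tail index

Answer: 53 51 49 27
2
2

Derivation:
write(85): buf=[85 _ _ _], head=0, tail=1, size=1
write(71): buf=[85 71 _ _], head=0, tail=2, size=2
read(): buf=[_ 71 _ _], head=1, tail=2, size=1
read(): buf=[_ _ _ _], head=2, tail=2, size=0
write(49): buf=[_ _ 49 _], head=2, tail=3, size=1
write(27): buf=[_ _ 49 27], head=2, tail=0, size=2
write(53): buf=[53 _ 49 27], head=2, tail=1, size=3
write(51): buf=[53 51 49 27], head=2, tail=2, size=4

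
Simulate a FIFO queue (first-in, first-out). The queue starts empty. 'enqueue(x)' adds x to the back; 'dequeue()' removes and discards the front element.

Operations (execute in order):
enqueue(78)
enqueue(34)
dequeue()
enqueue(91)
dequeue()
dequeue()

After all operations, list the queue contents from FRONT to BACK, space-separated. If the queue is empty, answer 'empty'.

Answer: empty

Derivation:
enqueue(78): [78]
enqueue(34): [78, 34]
dequeue(): [34]
enqueue(91): [34, 91]
dequeue(): [91]
dequeue(): []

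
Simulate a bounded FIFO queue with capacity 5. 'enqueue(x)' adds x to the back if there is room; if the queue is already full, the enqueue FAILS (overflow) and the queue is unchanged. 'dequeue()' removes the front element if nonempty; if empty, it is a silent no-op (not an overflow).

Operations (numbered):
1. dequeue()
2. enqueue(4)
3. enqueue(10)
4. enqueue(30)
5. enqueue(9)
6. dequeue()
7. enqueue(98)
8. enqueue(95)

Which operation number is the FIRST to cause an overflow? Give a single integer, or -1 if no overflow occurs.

1. dequeue(): empty, no-op, size=0
2. enqueue(4): size=1
3. enqueue(10): size=2
4. enqueue(30): size=3
5. enqueue(9): size=4
6. dequeue(): size=3
7. enqueue(98): size=4
8. enqueue(95): size=5

Answer: -1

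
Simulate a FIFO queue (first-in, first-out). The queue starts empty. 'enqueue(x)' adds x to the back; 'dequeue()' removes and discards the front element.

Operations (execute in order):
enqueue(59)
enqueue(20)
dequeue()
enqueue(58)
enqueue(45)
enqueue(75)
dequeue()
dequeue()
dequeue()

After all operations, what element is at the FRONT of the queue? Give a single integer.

Answer: 75

Derivation:
enqueue(59): queue = [59]
enqueue(20): queue = [59, 20]
dequeue(): queue = [20]
enqueue(58): queue = [20, 58]
enqueue(45): queue = [20, 58, 45]
enqueue(75): queue = [20, 58, 45, 75]
dequeue(): queue = [58, 45, 75]
dequeue(): queue = [45, 75]
dequeue(): queue = [75]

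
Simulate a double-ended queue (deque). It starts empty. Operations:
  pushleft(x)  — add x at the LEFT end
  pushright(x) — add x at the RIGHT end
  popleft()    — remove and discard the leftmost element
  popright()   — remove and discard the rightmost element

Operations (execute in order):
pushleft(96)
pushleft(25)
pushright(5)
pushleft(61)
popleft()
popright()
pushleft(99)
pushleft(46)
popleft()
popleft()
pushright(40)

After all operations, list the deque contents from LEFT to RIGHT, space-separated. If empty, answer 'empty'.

Answer: 25 96 40

Derivation:
pushleft(96): [96]
pushleft(25): [25, 96]
pushright(5): [25, 96, 5]
pushleft(61): [61, 25, 96, 5]
popleft(): [25, 96, 5]
popright(): [25, 96]
pushleft(99): [99, 25, 96]
pushleft(46): [46, 99, 25, 96]
popleft(): [99, 25, 96]
popleft(): [25, 96]
pushright(40): [25, 96, 40]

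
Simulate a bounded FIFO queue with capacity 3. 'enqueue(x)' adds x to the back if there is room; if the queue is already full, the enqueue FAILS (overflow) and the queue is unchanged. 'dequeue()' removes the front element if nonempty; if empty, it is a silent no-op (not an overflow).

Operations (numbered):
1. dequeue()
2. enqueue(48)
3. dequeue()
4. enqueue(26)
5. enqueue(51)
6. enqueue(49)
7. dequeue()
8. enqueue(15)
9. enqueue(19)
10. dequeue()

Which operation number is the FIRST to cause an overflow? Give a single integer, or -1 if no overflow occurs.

1. dequeue(): empty, no-op, size=0
2. enqueue(48): size=1
3. dequeue(): size=0
4. enqueue(26): size=1
5. enqueue(51): size=2
6. enqueue(49): size=3
7. dequeue(): size=2
8. enqueue(15): size=3
9. enqueue(19): size=3=cap → OVERFLOW (fail)
10. dequeue(): size=2

Answer: 9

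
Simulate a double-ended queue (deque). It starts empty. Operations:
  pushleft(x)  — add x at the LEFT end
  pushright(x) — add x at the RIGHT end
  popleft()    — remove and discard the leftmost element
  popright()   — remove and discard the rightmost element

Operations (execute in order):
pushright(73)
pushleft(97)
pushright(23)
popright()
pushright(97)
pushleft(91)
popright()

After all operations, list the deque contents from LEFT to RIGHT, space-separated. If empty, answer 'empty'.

pushright(73): [73]
pushleft(97): [97, 73]
pushright(23): [97, 73, 23]
popright(): [97, 73]
pushright(97): [97, 73, 97]
pushleft(91): [91, 97, 73, 97]
popright(): [91, 97, 73]

Answer: 91 97 73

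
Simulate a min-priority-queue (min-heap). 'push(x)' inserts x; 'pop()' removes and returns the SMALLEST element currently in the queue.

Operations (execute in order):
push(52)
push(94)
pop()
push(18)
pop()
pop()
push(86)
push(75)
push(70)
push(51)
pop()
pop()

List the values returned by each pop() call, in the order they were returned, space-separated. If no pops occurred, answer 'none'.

push(52): heap contents = [52]
push(94): heap contents = [52, 94]
pop() → 52: heap contents = [94]
push(18): heap contents = [18, 94]
pop() → 18: heap contents = [94]
pop() → 94: heap contents = []
push(86): heap contents = [86]
push(75): heap contents = [75, 86]
push(70): heap contents = [70, 75, 86]
push(51): heap contents = [51, 70, 75, 86]
pop() → 51: heap contents = [70, 75, 86]
pop() → 70: heap contents = [75, 86]

Answer: 52 18 94 51 70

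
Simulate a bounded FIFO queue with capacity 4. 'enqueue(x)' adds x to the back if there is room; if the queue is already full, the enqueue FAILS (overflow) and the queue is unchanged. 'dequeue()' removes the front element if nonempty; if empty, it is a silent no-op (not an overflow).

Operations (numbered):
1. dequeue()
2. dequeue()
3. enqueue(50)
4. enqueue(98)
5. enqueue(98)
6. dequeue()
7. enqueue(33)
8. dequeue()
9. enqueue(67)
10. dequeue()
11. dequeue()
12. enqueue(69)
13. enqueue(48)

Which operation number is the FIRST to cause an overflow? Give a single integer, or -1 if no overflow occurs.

Answer: -1

Derivation:
1. dequeue(): empty, no-op, size=0
2. dequeue(): empty, no-op, size=0
3. enqueue(50): size=1
4. enqueue(98): size=2
5. enqueue(98): size=3
6. dequeue(): size=2
7. enqueue(33): size=3
8. dequeue(): size=2
9. enqueue(67): size=3
10. dequeue(): size=2
11. dequeue(): size=1
12. enqueue(69): size=2
13. enqueue(48): size=3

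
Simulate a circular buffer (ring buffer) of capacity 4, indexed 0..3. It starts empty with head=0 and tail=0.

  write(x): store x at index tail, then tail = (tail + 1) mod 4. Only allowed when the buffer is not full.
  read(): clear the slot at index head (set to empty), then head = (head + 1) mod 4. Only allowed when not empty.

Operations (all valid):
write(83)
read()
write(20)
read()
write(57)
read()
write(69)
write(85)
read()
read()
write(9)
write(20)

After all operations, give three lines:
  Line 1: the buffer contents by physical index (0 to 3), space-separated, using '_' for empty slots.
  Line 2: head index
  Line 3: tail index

Answer: _ 9 20 _
1
3

Derivation:
write(83): buf=[83 _ _ _], head=0, tail=1, size=1
read(): buf=[_ _ _ _], head=1, tail=1, size=0
write(20): buf=[_ 20 _ _], head=1, tail=2, size=1
read(): buf=[_ _ _ _], head=2, tail=2, size=0
write(57): buf=[_ _ 57 _], head=2, tail=3, size=1
read(): buf=[_ _ _ _], head=3, tail=3, size=0
write(69): buf=[_ _ _ 69], head=3, tail=0, size=1
write(85): buf=[85 _ _ 69], head=3, tail=1, size=2
read(): buf=[85 _ _ _], head=0, tail=1, size=1
read(): buf=[_ _ _ _], head=1, tail=1, size=0
write(9): buf=[_ 9 _ _], head=1, tail=2, size=1
write(20): buf=[_ 9 20 _], head=1, tail=3, size=2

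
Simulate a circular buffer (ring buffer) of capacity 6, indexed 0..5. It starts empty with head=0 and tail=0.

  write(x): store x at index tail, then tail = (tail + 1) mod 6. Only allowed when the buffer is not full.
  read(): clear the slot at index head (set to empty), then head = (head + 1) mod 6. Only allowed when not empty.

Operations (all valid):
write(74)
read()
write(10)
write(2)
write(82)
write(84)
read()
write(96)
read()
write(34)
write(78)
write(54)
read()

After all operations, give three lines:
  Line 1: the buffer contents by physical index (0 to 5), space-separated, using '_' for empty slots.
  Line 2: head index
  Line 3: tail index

Answer: 34 78 54 _ 84 96
4
3

Derivation:
write(74): buf=[74 _ _ _ _ _], head=0, tail=1, size=1
read(): buf=[_ _ _ _ _ _], head=1, tail=1, size=0
write(10): buf=[_ 10 _ _ _ _], head=1, tail=2, size=1
write(2): buf=[_ 10 2 _ _ _], head=1, tail=3, size=2
write(82): buf=[_ 10 2 82 _ _], head=1, tail=4, size=3
write(84): buf=[_ 10 2 82 84 _], head=1, tail=5, size=4
read(): buf=[_ _ 2 82 84 _], head=2, tail=5, size=3
write(96): buf=[_ _ 2 82 84 96], head=2, tail=0, size=4
read(): buf=[_ _ _ 82 84 96], head=3, tail=0, size=3
write(34): buf=[34 _ _ 82 84 96], head=3, tail=1, size=4
write(78): buf=[34 78 _ 82 84 96], head=3, tail=2, size=5
write(54): buf=[34 78 54 82 84 96], head=3, tail=3, size=6
read(): buf=[34 78 54 _ 84 96], head=4, tail=3, size=5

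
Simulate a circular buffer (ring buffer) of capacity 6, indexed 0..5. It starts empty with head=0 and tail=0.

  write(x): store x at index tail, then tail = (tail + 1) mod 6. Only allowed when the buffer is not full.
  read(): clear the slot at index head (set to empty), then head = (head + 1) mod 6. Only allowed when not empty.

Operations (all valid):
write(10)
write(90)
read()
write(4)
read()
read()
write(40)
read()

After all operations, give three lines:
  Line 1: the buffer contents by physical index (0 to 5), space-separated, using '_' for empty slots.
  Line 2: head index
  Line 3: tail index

Answer: _ _ _ _ _ _
4
4

Derivation:
write(10): buf=[10 _ _ _ _ _], head=0, tail=1, size=1
write(90): buf=[10 90 _ _ _ _], head=0, tail=2, size=2
read(): buf=[_ 90 _ _ _ _], head=1, tail=2, size=1
write(4): buf=[_ 90 4 _ _ _], head=1, tail=3, size=2
read(): buf=[_ _ 4 _ _ _], head=2, tail=3, size=1
read(): buf=[_ _ _ _ _ _], head=3, tail=3, size=0
write(40): buf=[_ _ _ 40 _ _], head=3, tail=4, size=1
read(): buf=[_ _ _ _ _ _], head=4, tail=4, size=0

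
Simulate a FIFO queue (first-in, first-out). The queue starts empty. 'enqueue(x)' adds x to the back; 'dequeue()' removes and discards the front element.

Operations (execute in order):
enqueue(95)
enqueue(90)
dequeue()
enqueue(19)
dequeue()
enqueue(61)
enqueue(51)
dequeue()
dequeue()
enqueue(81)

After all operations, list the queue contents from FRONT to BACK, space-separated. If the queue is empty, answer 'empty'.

Answer: 51 81

Derivation:
enqueue(95): [95]
enqueue(90): [95, 90]
dequeue(): [90]
enqueue(19): [90, 19]
dequeue(): [19]
enqueue(61): [19, 61]
enqueue(51): [19, 61, 51]
dequeue(): [61, 51]
dequeue(): [51]
enqueue(81): [51, 81]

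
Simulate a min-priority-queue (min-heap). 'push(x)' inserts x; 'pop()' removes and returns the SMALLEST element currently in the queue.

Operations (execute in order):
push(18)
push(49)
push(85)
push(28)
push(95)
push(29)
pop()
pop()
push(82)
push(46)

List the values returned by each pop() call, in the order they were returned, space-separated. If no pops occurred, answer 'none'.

push(18): heap contents = [18]
push(49): heap contents = [18, 49]
push(85): heap contents = [18, 49, 85]
push(28): heap contents = [18, 28, 49, 85]
push(95): heap contents = [18, 28, 49, 85, 95]
push(29): heap contents = [18, 28, 29, 49, 85, 95]
pop() → 18: heap contents = [28, 29, 49, 85, 95]
pop() → 28: heap contents = [29, 49, 85, 95]
push(82): heap contents = [29, 49, 82, 85, 95]
push(46): heap contents = [29, 46, 49, 82, 85, 95]

Answer: 18 28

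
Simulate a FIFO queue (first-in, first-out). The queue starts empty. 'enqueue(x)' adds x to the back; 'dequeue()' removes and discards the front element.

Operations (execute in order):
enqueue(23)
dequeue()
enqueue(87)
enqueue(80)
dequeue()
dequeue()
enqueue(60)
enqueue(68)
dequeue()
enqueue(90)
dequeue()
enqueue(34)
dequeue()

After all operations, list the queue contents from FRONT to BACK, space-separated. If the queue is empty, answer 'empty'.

Answer: 34

Derivation:
enqueue(23): [23]
dequeue(): []
enqueue(87): [87]
enqueue(80): [87, 80]
dequeue(): [80]
dequeue(): []
enqueue(60): [60]
enqueue(68): [60, 68]
dequeue(): [68]
enqueue(90): [68, 90]
dequeue(): [90]
enqueue(34): [90, 34]
dequeue(): [34]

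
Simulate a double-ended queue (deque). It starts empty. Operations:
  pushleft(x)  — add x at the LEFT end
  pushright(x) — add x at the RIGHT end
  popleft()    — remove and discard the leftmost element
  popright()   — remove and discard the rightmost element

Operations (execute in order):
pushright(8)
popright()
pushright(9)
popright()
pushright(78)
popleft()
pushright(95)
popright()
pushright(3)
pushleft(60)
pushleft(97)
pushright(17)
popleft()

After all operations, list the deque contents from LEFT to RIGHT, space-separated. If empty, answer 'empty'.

pushright(8): [8]
popright(): []
pushright(9): [9]
popright(): []
pushright(78): [78]
popleft(): []
pushright(95): [95]
popright(): []
pushright(3): [3]
pushleft(60): [60, 3]
pushleft(97): [97, 60, 3]
pushright(17): [97, 60, 3, 17]
popleft(): [60, 3, 17]

Answer: 60 3 17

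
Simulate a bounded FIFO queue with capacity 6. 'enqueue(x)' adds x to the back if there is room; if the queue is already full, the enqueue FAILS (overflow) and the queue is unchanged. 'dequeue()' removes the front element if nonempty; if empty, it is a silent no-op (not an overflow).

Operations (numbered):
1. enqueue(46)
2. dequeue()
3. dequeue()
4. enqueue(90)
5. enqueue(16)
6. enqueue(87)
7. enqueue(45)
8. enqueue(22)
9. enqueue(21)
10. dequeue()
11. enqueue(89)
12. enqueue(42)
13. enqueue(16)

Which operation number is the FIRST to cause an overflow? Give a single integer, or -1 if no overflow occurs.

Answer: 12

Derivation:
1. enqueue(46): size=1
2. dequeue(): size=0
3. dequeue(): empty, no-op, size=0
4. enqueue(90): size=1
5. enqueue(16): size=2
6. enqueue(87): size=3
7. enqueue(45): size=4
8. enqueue(22): size=5
9. enqueue(21): size=6
10. dequeue(): size=5
11. enqueue(89): size=6
12. enqueue(42): size=6=cap → OVERFLOW (fail)
13. enqueue(16): size=6=cap → OVERFLOW (fail)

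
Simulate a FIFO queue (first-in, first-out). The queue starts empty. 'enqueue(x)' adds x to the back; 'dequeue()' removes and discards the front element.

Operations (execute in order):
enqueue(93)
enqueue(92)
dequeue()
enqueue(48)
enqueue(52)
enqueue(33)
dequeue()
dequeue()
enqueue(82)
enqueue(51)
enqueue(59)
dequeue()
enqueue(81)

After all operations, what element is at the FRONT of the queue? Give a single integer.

enqueue(93): queue = [93]
enqueue(92): queue = [93, 92]
dequeue(): queue = [92]
enqueue(48): queue = [92, 48]
enqueue(52): queue = [92, 48, 52]
enqueue(33): queue = [92, 48, 52, 33]
dequeue(): queue = [48, 52, 33]
dequeue(): queue = [52, 33]
enqueue(82): queue = [52, 33, 82]
enqueue(51): queue = [52, 33, 82, 51]
enqueue(59): queue = [52, 33, 82, 51, 59]
dequeue(): queue = [33, 82, 51, 59]
enqueue(81): queue = [33, 82, 51, 59, 81]

Answer: 33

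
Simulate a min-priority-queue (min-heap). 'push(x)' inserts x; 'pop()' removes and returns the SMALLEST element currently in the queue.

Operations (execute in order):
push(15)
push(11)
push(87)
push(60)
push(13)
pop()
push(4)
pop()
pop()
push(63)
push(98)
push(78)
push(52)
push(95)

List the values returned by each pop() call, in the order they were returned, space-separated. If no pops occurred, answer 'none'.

push(15): heap contents = [15]
push(11): heap contents = [11, 15]
push(87): heap contents = [11, 15, 87]
push(60): heap contents = [11, 15, 60, 87]
push(13): heap contents = [11, 13, 15, 60, 87]
pop() → 11: heap contents = [13, 15, 60, 87]
push(4): heap contents = [4, 13, 15, 60, 87]
pop() → 4: heap contents = [13, 15, 60, 87]
pop() → 13: heap contents = [15, 60, 87]
push(63): heap contents = [15, 60, 63, 87]
push(98): heap contents = [15, 60, 63, 87, 98]
push(78): heap contents = [15, 60, 63, 78, 87, 98]
push(52): heap contents = [15, 52, 60, 63, 78, 87, 98]
push(95): heap contents = [15, 52, 60, 63, 78, 87, 95, 98]

Answer: 11 4 13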